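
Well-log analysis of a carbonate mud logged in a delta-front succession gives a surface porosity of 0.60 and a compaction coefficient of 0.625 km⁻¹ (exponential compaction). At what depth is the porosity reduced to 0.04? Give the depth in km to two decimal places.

Invert Athy's law: z = ln(phi₀/phi) / β
z = ln(0.6/0.04) / 0.625 = ln(15) / 0.625 = 2.7081 / 0.625 = 4.333 km

4.33 km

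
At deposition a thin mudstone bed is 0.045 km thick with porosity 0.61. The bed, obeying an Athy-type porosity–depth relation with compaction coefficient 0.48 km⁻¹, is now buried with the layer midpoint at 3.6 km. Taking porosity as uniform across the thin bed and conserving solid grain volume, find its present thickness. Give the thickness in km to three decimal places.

Porosity at 3.6 km: n = 0.61·exp(−0.48×3.6) = 0.1084
Solid-volume conservation: h(1−n) = h₀(1−n₀) ⇒ h = h₀·(1−n₀)/(1−n)
h = 0.045 × (1 − 0.61)/(1 − 0.1084) = 0.045 × 0.4374 = 0.0197 km

0.020 km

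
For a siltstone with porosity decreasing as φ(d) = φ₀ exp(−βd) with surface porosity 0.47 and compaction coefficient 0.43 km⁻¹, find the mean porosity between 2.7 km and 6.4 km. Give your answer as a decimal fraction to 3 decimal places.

⟨φ⟩ = (1/(d₂−d₁)) ∫ φ₀ e^(−βd) dd = φ₀·(e^(−β·d₁) − e^(−β·d₂)) / (β·(d₂−d₁))
e^(−0.43×2.7) = 0.3132; e^(−0.43×6.4) = 0.0638
⟨φ⟩ = 0.47 × (0.3132 − 0.0638) / (0.43 × 3.7) = 0.47 × 0.1567 = 0.0737

0.074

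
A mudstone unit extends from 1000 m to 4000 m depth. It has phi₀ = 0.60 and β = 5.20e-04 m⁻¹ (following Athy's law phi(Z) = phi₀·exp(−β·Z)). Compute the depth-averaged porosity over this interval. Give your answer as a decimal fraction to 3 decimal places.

0.181

Working in km (1 km = 1000 m; β in km⁻¹ = β in m⁻¹ × 1000):
⟨phi⟩ = (1/(Z₂−Z₁)) ∫ phi₀ e^(−βZ) dZ = phi₀·(e^(−β·Z₁) − e^(−β·Z₂)) / (β·(Z₂−Z₁))
e^(−0.52×1) = 0.5945; e^(−0.52×4) = 0.1249
⟨phi⟩ = 0.6 × (0.5945 − 0.1249) / (0.52 × 3) = 0.6 × 0.3010 = 0.1806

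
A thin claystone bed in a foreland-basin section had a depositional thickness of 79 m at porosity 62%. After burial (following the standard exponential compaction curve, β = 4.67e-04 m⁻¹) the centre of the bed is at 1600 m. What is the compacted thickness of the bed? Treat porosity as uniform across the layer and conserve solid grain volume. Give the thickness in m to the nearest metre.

43 m

Working in km (1 km = 1000 m; β in km⁻¹ = β in m⁻¹ × 1000):
Porosity at 1.6 km: n = 0.62·exp(−0.467×1.6) = 0.2937
Solid-volume conservation: h(1−n) = h₀(1−n₀) ⇒ h = h₀·(1−n₀)/(1−n)
h = 0.079 × (1 − 0.62)/(1 − 0.2937) = 0.079 × 0.5380 = 0.0425 km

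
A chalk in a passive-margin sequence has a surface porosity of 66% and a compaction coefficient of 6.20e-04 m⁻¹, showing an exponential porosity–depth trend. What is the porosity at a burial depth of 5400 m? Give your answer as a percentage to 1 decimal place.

2.3%

Working in km (1 km = 1000 m; k in km⁻¹ = k in m⁻¹ × 1000):
φ = φ₀·exp(−k·z) = 0.66 × exp(−0.62 × 5.4) = 0.66 × exp(−3.348)
  = 0.66 × 0.0352 = 0.0232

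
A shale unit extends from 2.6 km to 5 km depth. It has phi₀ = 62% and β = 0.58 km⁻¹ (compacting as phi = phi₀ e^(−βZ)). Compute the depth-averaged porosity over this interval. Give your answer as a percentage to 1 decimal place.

⟨phi⟩ = (1/(Z₂−Z₁)) ∫ phi₀ e^(−βZ) dZ = phi₀·(e^(−β·Z₁) − e^(−β·Z₂)) / (β·(Z₂−Z₁))
e^(−0.58×2.6) = 0.2214; e^(−0.58×5) = 0.0550
⟨phi⟩ = 0.62 × (0.2214 − 0.0550) / (0.58 × 2.4) = 0.62 × 0.1195 = 0.0741

7.4%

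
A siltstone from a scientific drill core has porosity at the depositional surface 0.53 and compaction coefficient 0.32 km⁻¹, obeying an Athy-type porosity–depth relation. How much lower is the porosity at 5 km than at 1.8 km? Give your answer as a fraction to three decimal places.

φ(1.8) = 0.53·e^(−0.32×1.8) = 0.2979
φ(5) = 0.53·e^(−0.32×5) = 0.1070
Δφ = 0.2979 − 0.1070 = 0.1909

0.191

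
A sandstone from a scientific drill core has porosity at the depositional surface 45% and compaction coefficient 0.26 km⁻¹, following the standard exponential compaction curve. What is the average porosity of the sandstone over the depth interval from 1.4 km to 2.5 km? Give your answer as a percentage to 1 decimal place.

⟨n⟩ = (1/(Z₂−Z₁)) ∫ n₀ e^(−βZ) dZ = n₀·(e^(−β·Z₁) − e^(−β·Z₂)) / (β·(Z₂−Z₁))
e^(−0.26×1.4) = 0.6949; e^(−0.26×2.5) = 0.5220
⟨n⟩ = 0.45 × (0.6949 − 0.5220) / (0.26 × 1.1) = 0.45 × 0.6044 = 0.2720

27.2%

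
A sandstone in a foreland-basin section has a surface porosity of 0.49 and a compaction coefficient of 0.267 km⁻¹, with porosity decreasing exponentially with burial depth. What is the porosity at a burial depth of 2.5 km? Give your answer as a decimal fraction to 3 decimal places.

0.251

n = n₀·exp(−β·Z) = 0.49 × exp(−0.267 × 2.5) = 0.49 × exp(−0.6675)
  = 0.49 × 0.5130 = 0.2514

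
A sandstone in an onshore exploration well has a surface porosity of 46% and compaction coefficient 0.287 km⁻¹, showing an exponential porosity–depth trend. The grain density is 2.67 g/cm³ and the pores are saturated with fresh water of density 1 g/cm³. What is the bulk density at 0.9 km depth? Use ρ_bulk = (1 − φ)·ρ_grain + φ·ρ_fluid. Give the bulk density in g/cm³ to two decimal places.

2.08 g/cm³

Porosity at depth: φ = 0.46·exp(−0.287×0.9) = 0.46×0.7724 = 0.3553
Bulk density: ρ_b = (1−φ)ρ_g + φ·ρ_f = 0.6447×2.67 + 0.3553×1
       = 1.721 + 0.355 = 2.077 g/cm³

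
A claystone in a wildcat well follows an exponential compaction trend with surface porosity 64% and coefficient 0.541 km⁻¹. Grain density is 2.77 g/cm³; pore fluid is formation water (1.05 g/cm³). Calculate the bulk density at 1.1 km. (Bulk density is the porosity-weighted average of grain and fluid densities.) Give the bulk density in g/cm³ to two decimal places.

Porosity at depth: n = 0.64·exp(−0.541×1.1) = 0.64×0.5515 = 0.3530
Bulk density: ρ_b = (1−n)ρ_g + n·ρ_f = 0.6470×2.77 + 0.3530×1.05
       = 1.792 + 0.371 = 2.163 g/cm³

2.16 g/cm³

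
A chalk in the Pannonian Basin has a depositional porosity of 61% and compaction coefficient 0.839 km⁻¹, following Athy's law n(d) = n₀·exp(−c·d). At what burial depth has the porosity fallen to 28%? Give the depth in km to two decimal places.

0.93 km

Invert Athy's law: d = ln(n₀/n) / c
d = ln(0.61/0.28) / 0.839 = ln(2.179) / 0.839 = 0.7787 / 0.839 = 0.928 km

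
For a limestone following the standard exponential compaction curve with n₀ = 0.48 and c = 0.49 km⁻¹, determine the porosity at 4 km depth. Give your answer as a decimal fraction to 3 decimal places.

n = n₀·exp(−c·d) = 0.48 × exp(−0.49 × 4) = 0.48 × exp(−1.96)
  = 0.48 × 0.1409 = 0.0676

0.068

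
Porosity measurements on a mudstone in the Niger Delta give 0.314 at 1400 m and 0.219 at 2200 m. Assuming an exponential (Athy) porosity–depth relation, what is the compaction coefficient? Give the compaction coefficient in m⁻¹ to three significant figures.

0.000450 m⁻¹

Working in km (1 km = 1000 m; β in km⁻¹ = β in m⁻¹ × 1000):
Athy: φ(z) = φ₀ e^(−βz) ⇒ φ₁/φ₂ = e^{β(z₂−z₁)} ⇒ β = ln(φ₁/φ₂)/(z₂−z₁)
β = ln(0.314/0.219) / (2.2 − 1.4) = ln(1.434) / 0.8 = 0.3603 / 0.8 = 0.4504 km⁻¹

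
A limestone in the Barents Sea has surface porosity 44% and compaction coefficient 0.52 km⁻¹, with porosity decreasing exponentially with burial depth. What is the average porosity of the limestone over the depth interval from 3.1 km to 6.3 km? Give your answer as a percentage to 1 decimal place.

⟨phi⟩ = (1/(z₂−z₁)) ∫ phi₀ e^(−kz) dz = phi₀·(e^(−k·z₁) − e^(−k·z₂)) / (k·(z₂−z₁))
e^(−0.52×3.1) = 0.1995; e^(−0.52×6.3) = 0.0378
⟨phi⟩ = 0.44 × (0.1995 − 0.0378) / (0.52 × 3.2) = 0.44 × 0.0972 = 0.0428

4.3%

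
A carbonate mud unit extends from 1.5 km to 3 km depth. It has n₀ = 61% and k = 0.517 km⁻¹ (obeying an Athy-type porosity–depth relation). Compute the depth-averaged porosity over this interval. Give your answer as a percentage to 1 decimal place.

⟨n⟩ = (1/(d₂−d₁)) ∫ n₀ e^(−kd) dd = n₀·(e^(−k·d₁) − e^(−k·d₂)) / (k·(d₂−d₁))
e^(−0.517×1.5) = 0.4605; e^(−0.517×3) = 0.2120
⟨n⟩ = 0.61 × (0.4605 − 0.2120) / (0.517 × 1.5) = 0.61 × 0.3204 = 0.1954

19.5%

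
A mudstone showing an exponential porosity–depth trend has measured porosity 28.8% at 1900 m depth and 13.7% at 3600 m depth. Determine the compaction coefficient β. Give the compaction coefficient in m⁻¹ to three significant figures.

Working in km (1 km = 1000 m; β in km⁻¹ = β in m⁻¹ × 1000):
Athy: phi(z) = phi₀ e^(−βz) ⇒ phi₁/phi₂ = e^{β(z₂−z₁)} ⇒ β = ln(phi₁/phi₂)/(z₂−z₁)
β = ln(0.288/0.137) / (3.6 − 1.9) = ln(2.102) / 1.7 = 0.7430 / 1.7 = 0.437 km⁻¹

0.000437 m⁻¹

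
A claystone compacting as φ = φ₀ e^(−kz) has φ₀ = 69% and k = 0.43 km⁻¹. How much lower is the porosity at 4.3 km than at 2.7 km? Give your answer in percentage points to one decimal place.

φ(2.7) = 0.69·e^(−0.43×2.7) = 0.2161
φ(4.3) = 0.69·e^(−0.43×4.3) = 0.1086
Δφ = 0.2161 − 0.1086 = 0.1075

10.7 percentage points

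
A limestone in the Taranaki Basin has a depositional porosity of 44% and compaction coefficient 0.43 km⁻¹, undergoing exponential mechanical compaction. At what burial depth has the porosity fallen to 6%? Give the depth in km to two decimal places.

Invert Athy's law: Z = ln(n₀/n) / β
Z = ln(0.44/0.06) / 0.43 = ln(7.333) / 0.43 = 1.9924 / 0.43 = 4.634 km

4.63 km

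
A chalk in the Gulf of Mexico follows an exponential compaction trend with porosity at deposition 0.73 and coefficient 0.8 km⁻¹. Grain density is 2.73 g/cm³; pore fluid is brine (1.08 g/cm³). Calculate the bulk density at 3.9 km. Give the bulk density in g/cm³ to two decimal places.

Porosity at depth: φ = 0.73·exp(−0.8×3.9) = 0.73×0.0442 = 0.0322
Bulk density: ρ_b = (1−φ)ρ_g + φ·ρ_f = 0.9678×2.73 + 0.0322×1.08
       = 2.642 + 0.035 = 2.677 g/cm³

2.68 g/cm³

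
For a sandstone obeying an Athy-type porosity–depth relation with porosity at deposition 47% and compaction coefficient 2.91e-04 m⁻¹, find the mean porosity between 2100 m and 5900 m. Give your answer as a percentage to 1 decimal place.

15.4%

Working in km (1 km = 1000 m; k in km⁻¹ = k in m⁻¹ × 1000):
⟨n⟩ = (1/(d₂−d₁)) ∫ n₀ e^(−kd) dd = n₀·(e^(−k·d₁) − e^(−k·d₂)) / (k·(d₂−d₁))
e^(−0.291×2.1) = 0.5428; e^(−0.291×5.9) = 0.1796
⟨n⟩ = 0.47 × (0.5428 − 0.1796) / (0.291 × 3.8) = 0.47 × 0.3284 = 0.1543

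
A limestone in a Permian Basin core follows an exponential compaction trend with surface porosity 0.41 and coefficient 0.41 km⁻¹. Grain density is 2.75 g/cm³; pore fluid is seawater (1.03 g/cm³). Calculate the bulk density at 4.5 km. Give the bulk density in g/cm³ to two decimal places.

Porosity at depth: phi = 0.41·exp(−0.41×4.5) = 0.41×0.1580 = 0.0648
Bulk density: ρ_b = (1−phi)ρ_g + phi·ρ_f = 0.9352×2.75 + 0.0648×1.03
       = 2.572 + 0.067 = 2.639 g/cm³

2.64 g/cm³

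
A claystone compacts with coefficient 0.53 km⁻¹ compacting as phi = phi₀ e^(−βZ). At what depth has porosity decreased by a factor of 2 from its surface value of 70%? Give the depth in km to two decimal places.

phi/phi₀ = 1/2 ⇒ exp(−β·Z) = 1/2 ⇒ Z = ln(2) / β
Z = 0.6931 / 0.53 = 1.308 km

1.31 km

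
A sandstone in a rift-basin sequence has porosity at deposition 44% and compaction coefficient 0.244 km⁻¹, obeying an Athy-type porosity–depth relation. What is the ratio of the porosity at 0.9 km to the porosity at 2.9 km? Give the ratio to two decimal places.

1.63

phi(d₁)/phi(d₂) = e^(−k·d₁)/e^(−k·d₂) = e^{k(d₂−d₁)}
= exp(0.244 × 2) = exp(0.488) = 1.6291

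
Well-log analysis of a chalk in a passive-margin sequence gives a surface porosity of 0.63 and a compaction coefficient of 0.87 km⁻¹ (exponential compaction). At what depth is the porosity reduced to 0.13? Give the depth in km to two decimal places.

Invert Athy's law: Z = ln(φ₀/φ) / β
Z = ln(0.63/0.13) / 0.87 = ln(4.846) / 0.87 = 1.5782 / 0.87 = 1.814 km

1.81 km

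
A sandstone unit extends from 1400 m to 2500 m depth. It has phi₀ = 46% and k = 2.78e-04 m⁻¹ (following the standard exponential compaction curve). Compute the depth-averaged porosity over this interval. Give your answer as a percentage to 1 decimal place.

26.9%

Working in km (1 km = 1000 m; k in km⁻¹ = k in m⁻¹ × 1000):
⟨phi⟩ = (1/(d₂−d₁)) ∫ phi₀ e^(−kd) dd = phi₀·(e^(−k·d₁) − e^(−k·d₂)) / (k·(d₂−d₁))
e^(−0.278×1.4) = 0.6776; e^(−0.278×2.5) = 0.4991
⟨phi⟩ = 0.46 × (0.6776 − 0.4991) / (0.278 × 1.1) = 0.46 × 0.5838 = 0.2685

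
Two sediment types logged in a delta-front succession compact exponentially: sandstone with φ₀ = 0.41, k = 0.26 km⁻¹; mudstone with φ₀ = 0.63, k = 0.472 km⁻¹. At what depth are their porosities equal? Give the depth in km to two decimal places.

Set φ₀ₐ e^(−kₐZ) = φ₀ᵦ e^(−kᵦZ) ⇒ ln(φ₀ₐ/φ₀ᵦ) = (kₐ − kᵦ)·Z
Z = ln(0.41/0.63) / (0.26 − 0.472) = -0.4296 / -0.212 = 2.026 km

2.03 km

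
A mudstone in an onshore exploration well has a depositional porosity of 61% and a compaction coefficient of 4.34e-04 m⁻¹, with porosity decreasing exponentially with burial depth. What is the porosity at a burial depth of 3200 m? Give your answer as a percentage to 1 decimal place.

Working in km (1 km = 1000 m; k in km⁻¹ = k in m⁻¹ × 1000):
phi = phi₀·exp(−k·z) = 0.61 × exp(−0.434 × 3.2) = 0.61 × exp(−1.389)
  = 0.61 × 0.2494 = 0.1521

15.2%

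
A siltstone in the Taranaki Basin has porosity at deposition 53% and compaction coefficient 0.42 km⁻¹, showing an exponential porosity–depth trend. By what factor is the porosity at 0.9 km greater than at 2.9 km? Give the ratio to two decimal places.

phi(z₁)/phi(z₂) = e^(−β·z₁)/e^(−β·z₂) = e^{β(z₂−z₁)}
= exp(0.42 × 2) = exp(0.84) = 2.3164

2.32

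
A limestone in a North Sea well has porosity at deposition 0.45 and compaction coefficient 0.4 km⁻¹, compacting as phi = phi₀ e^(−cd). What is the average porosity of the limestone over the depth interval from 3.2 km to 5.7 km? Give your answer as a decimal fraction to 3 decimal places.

0.079

⟨phi⟩ = (1/(d₂−d₁)) ∫ phi₀ e^(−cd) dd = phi₀·(e^(−c·d₁) − e^(−c·d₂)) / (c·(d₂−d₁))
e^(−0.4×3.2) = 0.2780; e^(−0.4×5.7) = 0.1023
⟨phi⟩ = 0.45 × (0.2780 − 0.1023) / (0.4 × 2.5) = 0.45 × 0.1758 = 0.0791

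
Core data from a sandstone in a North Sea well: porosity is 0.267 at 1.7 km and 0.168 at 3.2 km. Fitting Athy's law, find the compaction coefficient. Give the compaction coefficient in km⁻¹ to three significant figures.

Athy: phi(d) = phi₀ e^(−kd) ⇒ phi₁/phi₂ = e^{k(d₂−d₁)} ⇒ k = ln(phi₁/phi₂)/(d₂−d₁)
k = ln(0.267/0.168) / (3.2 − 1.7) = ln(1.589) / 1.5 = 0.4633 / 1.5 = 0.3089 km⁻¹

0.309 km⁻¹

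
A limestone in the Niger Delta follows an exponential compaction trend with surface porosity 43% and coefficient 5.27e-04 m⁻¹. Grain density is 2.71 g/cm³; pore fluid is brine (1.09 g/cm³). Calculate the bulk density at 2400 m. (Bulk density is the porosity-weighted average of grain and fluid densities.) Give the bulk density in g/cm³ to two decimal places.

Working in km (1 km = 1000 m; c in km⁻¹ = c in m⁻¹ × 1000):
Porosity at depth: n = 0.43·exp(−0.527×2.4) = 0.43×0.2823 = 0.1214
Bulk density: ρ_b = (1−n)ρ_g + n·ρ_f = 0.8786×2.71 + 0.1214×1.09
       = 2.381 + 0.132 = 2.513 g/cm³

2.51 g/cm³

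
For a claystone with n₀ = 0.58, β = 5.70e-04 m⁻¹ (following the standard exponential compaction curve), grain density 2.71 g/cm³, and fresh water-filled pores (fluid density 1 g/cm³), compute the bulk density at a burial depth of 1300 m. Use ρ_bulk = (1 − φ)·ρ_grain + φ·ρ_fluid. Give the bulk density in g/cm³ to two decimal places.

2.24 g/cm³

Working in km (1 km = 1000 m; β in km⁻¹ = β in m⁻¹ × 1000):
Porosity at depth: n = 0.58·exp(−0.57×1.3) = 0.58×0.4766 = 0.2764
Bulk density: ρ_b = (1−n)ρ_g + n·ρ_f = 0.7236×2.71 + 0.2764×1
       = 1.961 + 0.276 = 2.237 g/cm³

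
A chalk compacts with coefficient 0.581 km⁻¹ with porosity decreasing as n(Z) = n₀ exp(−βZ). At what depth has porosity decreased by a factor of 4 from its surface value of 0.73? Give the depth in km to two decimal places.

n/n₀ = 1/4 ⇒ exp(−β·Z) = 1/4 ⇒ Z = ln(4) / β
Z = 1.3863 / 0.581 = 2.386 km

2.39 km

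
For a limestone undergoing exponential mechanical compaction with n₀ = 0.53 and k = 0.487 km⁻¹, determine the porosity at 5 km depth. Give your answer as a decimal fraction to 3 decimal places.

0.046

n = n₀·exp(−k·z) = 0.53 × exp(−0.487 × 5) = 0.53 × exp(−2.435)
  = 0.53 × 0.0876 = 0.0464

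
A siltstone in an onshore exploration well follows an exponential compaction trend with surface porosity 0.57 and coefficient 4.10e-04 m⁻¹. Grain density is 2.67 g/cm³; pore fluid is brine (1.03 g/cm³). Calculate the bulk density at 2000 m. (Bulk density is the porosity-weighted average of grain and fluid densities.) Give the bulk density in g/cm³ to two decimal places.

Working in km (1 km = 1000 m; c in km⁻¹ = c in m⁻¹ × 1000):
Porosity at depth: phi = 0.57·exp(−0.41×2) = 0.57×0.4404 = 0.2510
Bulk density: ρ_b = (1−phi)ρ_g + phi·ρ_f = 0.7490×2.67 + 0.2510×1.03
       = 2.000 + 0.259 = 2.258 g/cm³

2.26 g/cm³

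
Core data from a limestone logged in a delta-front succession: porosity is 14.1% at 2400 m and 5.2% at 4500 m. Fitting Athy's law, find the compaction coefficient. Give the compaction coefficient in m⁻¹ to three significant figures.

0.000475 m⁻¹

Working in km (1 km = 1000 m; c in km⁻¹ = c in m⁻¹ × 1000):
Athy: φ(d) = φ₀ e^(−cd) ⇒ φ₁/φ₂ = e^{c(d₂−d₁)} ⇒ c = ln(φ₁/φ₂)/(d₂−d₁)
c = ln(0.141/0.052) / (4.5 − 2.4) = ln(2.712) / 2.1 = 0.9975 / 2.1 = 0.475 km⁻¹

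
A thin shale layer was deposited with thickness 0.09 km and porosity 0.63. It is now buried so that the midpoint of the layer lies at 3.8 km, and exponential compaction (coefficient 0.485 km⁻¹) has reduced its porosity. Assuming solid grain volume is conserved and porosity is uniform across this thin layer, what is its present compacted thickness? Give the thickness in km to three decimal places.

Porosity at 3.8 km: phi = 0.63·exp(−0.485×3.8) = 0.0998
Solid-volume conservation: h(1−phi) = h₀(1−phi₀) ⇒ h = h₀·(1−phi₀)/(1−phi)
h = 0.09 × (1 − 0.63)/(1 − 0.0998) = 0.09 × 0.4110 = 0.0370 km

0.037 km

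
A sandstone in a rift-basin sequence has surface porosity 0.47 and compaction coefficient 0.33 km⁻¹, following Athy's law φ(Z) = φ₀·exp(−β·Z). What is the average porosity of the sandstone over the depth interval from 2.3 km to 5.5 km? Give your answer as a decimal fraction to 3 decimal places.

0.136

⟨φ⟩ = (1/(Z₂−Z₁)) ∫ φ₀ e^(−βZ) dZ = φ₀·(e^(−β·Z₁) − e^(−β·Z₂)) / (β·(Z₂−Z₁))
e^(−0.33×2.3) = 0.4681; e^(−0.33×5.5) = 0.1628
⟨φ⟩ = 0.47 × (0.4681 − 0.1628) / (0.33 × 3.2) = 0.47 × 0.2891 = 0.1359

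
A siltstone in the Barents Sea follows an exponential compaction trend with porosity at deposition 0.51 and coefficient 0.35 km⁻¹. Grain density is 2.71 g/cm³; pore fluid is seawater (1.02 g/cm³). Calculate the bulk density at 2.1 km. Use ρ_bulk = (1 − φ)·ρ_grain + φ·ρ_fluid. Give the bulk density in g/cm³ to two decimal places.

2.30 g/cm³

Porosity at depth: φ = 0.51·exp(−0.35×2.1) = 0.51×0.4795 = 0.2445
Bulk density: ρ_b = (1−φ)ρ_g + φ·ρ_f = 0.7555×2.71 + 0.2445×1.02
       = 2.047 + 0.249 = 2.297 g/cm³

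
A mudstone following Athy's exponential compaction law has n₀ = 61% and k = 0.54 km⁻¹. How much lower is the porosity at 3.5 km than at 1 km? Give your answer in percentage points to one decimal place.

n(1) = 0.61·e^(−0.54×1) = 0.3555
n(3.5) = 0.61·e^(−0.54×3.5) = 0.0922
Δn = 0.3555 − 0.0922 = 0.2633

26.3 percentage points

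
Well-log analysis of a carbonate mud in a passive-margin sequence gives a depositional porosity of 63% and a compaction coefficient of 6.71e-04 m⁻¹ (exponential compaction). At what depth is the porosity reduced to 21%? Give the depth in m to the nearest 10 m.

Working in km (1 km = 1000 m; c in km⁻¹ = c in m⁻¹ × 1000):
Invert Athy's law: d = ln(φ₀/φ) / c
d = ln(0.63/0.21) / 0.671 = ln(3) / 0.671 = 1.0986 / 0.671 = 1.637 km

1640 m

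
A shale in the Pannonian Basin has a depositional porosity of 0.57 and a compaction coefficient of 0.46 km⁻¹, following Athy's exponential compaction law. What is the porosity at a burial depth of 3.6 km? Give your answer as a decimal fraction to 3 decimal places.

phi = phi₀·exp(−c·Z) = 0.57 × exp(−0.46 × 3.6) = 0.57 × exp(−1.656)
  = 0.57 × 0.1909 = 0.1088

0.109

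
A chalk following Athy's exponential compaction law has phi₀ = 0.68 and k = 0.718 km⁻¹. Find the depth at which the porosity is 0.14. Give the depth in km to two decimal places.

Invert Athy's law: z = ln(phi₀/phi) / k
z = ln(0.68/0.14) / 0.718 = ln(4.857) / 0.718 = 1.5805 / 0.718 = 2.201 km

2.20 km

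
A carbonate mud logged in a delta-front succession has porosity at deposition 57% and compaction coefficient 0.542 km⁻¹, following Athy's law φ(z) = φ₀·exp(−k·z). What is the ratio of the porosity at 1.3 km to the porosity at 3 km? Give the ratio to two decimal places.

φ(z₁)/φ(z₂) = e^(−k·z₁)/e^(−k·z₂) = e^{k(z₂−z₁)}
= exp(0.542 × 1.7) = exp(0.9214) = 2.5128

2.51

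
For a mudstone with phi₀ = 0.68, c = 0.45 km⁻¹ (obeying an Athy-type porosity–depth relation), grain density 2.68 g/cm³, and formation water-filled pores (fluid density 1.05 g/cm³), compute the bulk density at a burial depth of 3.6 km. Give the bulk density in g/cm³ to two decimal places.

2.46 g/cm³

Porosity at depth: phi = 0.68·exp(−0.45×3.6) = 0.68×0.1979 = 0.1346
Bulk density: ρ_b = (1−phi)ρ_g + phi·ρ_f = 0.8654×2.68 + 0.1346×1.05
       = 2.319 + 0.141 = 2.461 g/cm³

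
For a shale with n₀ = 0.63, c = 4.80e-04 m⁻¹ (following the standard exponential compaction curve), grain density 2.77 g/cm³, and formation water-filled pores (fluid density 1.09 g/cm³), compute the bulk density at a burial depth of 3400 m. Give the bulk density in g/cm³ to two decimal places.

Working in km (1 km = 1000 m; c in km⁻¹ = c in m⁻¹ × 1000):
Porosity at depth: n = 0.63·exp(−0.48×3.4) = 0.63×0.1955 = 0.1232
Bulk density: ρ_b = (1−n)ρ_g + n·ρ_f = 0.8768×2.77 + 0.1232×1.09
       = 2.429 + 0.134 = 2.563 g/cm³

2.56 g/cm³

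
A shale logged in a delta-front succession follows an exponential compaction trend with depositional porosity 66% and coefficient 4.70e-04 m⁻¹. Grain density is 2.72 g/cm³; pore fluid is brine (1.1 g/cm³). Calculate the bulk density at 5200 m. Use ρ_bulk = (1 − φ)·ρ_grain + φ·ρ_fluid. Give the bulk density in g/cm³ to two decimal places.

2.63 g/cm³

Working in km (1 km = 1000 m; c in km⁻¹ = c in m⁻¹ × 1000):
Porosity at depth: φ = 0.66·exp(−0.47×5.2) = 0.66×0.0868 = 0.0573
Bulk density: ρ_b = (1−φ)ρ_g + φ·ρ_f = 0.9427×2.72 + 0.0573×1.1
       = 2.564 + 0.063 = 2.627 g/cm³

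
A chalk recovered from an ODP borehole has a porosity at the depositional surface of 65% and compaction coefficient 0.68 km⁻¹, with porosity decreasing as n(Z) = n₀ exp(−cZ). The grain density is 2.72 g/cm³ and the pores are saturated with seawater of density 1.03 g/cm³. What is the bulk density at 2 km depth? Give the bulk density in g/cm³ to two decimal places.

2.44 g/cm³

Porosity at depth: n = 0.65·exp(−0.68×2) = 0.65×0.2567 = 0.1668
Bulk density: ρ_b = (1−n)ρ_g + n·ρ_f = 0.8332×2.72 + 0.1668×1.03
       = 2.266 + 0.172 = 2.438 g/cm³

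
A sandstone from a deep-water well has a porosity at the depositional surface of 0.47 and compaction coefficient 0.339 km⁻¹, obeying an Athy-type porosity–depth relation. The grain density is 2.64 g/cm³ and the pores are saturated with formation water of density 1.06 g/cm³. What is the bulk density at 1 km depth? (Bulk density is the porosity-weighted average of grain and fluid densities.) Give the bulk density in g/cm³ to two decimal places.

Porosity at depth: φ = 0.47·exp(−0.339×1) = 0.47×0.7125 = 0.3349
Bulk density: ρ_b = (1−φ)ρ_g + φ·ρ_f = 0.6651×2.64 + 0.3349×1.06
       = 1.756 + 0.355 = 2.111 g/cm³

2.11 g/cm³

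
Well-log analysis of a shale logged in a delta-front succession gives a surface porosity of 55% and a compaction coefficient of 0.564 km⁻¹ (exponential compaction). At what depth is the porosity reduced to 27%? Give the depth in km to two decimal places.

Invert Athy's law: z = ln(φ₀/φ) / β
z = ln(0.55/0.27) / 0.564 = ln(2.037) / 0.564 = 0.7115 / 0.564 = 1.262 km

1.26 km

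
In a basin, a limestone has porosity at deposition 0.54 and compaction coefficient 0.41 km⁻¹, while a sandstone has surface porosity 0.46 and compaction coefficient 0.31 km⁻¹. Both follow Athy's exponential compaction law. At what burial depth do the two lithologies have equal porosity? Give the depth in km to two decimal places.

1.60 km

Set n₀ₐ e^(−kₐd) = n₀ᵦ e^(−kᵦd) ⇒ ln(n₀ₐ/n₀ᵦ) = (kₐ − kᵦ)·d
d = ln(0.54/0.46) / (0.41 − 0.31) = 0.1603 / 0.1 = 1.603 km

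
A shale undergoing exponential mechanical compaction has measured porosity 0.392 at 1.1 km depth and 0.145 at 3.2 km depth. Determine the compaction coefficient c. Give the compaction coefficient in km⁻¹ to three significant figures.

Athy: phi(Z) = phi₀ e^(−cZ) ⇒ phi₁/phi₂ = e^{c(Z₂−Z₁)} ⇒ c = ln(phi₁/phi₂)/(Z₂−Z₁)
c = ln(0.392/0.145) / (3.2 − 1.1) = ln(2.703) / 2.1 = 0.9945 / 2.1 = 0.4736 km⁻¹

0.474 km⁻¹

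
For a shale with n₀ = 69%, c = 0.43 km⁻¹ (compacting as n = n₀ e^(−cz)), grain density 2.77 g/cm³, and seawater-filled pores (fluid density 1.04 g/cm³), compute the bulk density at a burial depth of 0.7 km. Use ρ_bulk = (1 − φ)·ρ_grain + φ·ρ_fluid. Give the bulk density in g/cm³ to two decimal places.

1.89 g/cm³

Porosity at depth: n = 0.69·exp(−0.43×0.7) = 0.69×0.7401 = 0.5107
Bulk density: ρ_b = (1−n)ρ_g + n·ρ_f = 0.4893×2.77 + 0.5107×1.04
       = 1.355 + 0.531 = 1.887 g/cm³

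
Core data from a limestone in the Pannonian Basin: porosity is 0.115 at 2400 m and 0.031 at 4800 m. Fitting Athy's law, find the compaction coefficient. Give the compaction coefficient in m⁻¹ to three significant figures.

Working in km (1 km = 1000 m; k in km⁻¹ = k in m⁻¹ × 1000):
Athy: n(Z) = n₀ e^(−kZ) ⇒ n₁/n₂ = e^{k(Z₂−Z₁)} ⇒ k = ln(n₁/n₂)/(Z₂−Z₁)
k = ln(0.115/0.031) / (4.8 − 2.4) = ln(3.71) / 2.4 = 1.3109 / 2.4 = 0.5462 km⁻¹

0.000546 m⁻¹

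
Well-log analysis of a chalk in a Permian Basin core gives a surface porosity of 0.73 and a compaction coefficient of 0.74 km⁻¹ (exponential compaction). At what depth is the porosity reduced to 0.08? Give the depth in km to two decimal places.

Invert Athy's law: z = ln(phi₀/phi) / β
z = ln(0.73/0.08) / 0.74 = ln(9.125) / 0.74 = 2.2110 / 0.74 = 2.988 km

2.99 km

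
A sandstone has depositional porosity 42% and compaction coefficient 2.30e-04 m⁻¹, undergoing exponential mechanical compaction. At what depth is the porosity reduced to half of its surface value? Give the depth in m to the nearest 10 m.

Working in km (1 km = 1000 m; β in km⁻¹ = β in m⁻¹ × 1000):
phi/phi₀ = 1/2 ⇒ exp(−β·d) = 1/2 ⇒ d = ln(2) / β
d = 0.6931 / 0.23 = 3.014 km

3010 m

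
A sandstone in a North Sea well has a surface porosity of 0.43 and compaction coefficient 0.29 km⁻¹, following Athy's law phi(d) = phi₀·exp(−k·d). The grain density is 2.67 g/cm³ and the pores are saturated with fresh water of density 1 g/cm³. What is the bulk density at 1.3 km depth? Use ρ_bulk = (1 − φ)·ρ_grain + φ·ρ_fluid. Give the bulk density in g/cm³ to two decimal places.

Porosity at depth: phi = 0.43·exp(−0.29×1.3) = 0.43×0.6859 = 0.2949
Bulk density: ρ_b = (1−phi)ρ_g + phi·ρ_f = 0.7051×2.67 + 0.2949×1
       = 1.882 + 0.295 = 2.177 g/cm³

2.18 g/cm³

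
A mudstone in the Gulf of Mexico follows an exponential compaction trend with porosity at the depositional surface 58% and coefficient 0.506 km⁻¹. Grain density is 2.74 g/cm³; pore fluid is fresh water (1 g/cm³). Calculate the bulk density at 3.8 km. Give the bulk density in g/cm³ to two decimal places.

Porosity at depth: phi = 0.58·exp(−0.506×3.8) = 0.58×0.1462 = 0.0848
Bulk density: ρ_b = (1−phi)ρ_g + phi·ρ_f = 0.9152×2.74 + 0.0848×1
       = 2.508 + 0.085 = 2.592 g/cm³

2.59 g/cm³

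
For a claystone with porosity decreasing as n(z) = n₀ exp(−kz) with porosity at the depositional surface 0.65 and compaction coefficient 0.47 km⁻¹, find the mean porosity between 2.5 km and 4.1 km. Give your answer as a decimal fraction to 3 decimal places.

⟨n⟩ = (1/(z₂−z₁)) ∫ n₀ e^(−kz) dz = n₀·(e^(−k·z₁) − e^(−k·z₂)) / (k·(z₂−z₁))
e^(−0.47×2.5) = 0.3088; e^(−0.47×4.1) = 0.1456
⟨n⟩ = 0.65 × (0.3088 − 0.1456) / (0.47 × 1.6) = 0.65 × 0.2171 = 0.1411

0.141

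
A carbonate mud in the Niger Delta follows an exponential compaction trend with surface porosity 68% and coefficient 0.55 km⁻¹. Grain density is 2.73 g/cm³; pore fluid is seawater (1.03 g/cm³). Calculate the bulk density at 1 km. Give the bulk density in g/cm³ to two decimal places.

Porosity at depth: phi = 0.68·exp(−0.55×1) = 0.68×0.5769 = 0.3923
Bulk density: ρ_b = (1−phi)ρ_g + phi·ρ_f = 0.6077×2.73 + 0.3923×1.03
       = 1.659 + 0.404 = 2.063 g/cm³

2.06 g/cm³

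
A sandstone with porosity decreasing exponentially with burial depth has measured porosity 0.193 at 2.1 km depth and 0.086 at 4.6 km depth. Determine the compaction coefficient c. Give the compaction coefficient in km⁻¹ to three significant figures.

Athy: φ(z) = φ₀ e^(−cz) ⇒ φ₁/φ₂ = e^{c(z₂−z₁)} ⇒ c = ln(φ₁/φ₂)/(z₂−z₁)
c = ln(0.193/0.086) / (4.6 − 2.1) = ln(2.244) / 2.5 = 0.8083 / 2.5 = 0.3233 km⁻¹

0.323 km⁻¹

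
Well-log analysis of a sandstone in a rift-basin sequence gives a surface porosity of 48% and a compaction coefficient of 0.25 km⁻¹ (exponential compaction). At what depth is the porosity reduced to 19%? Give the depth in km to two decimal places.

3.71 km

Invert Athy's law: d = ln(φ₀/φ) / k
d = ln(0.48/0.19) / 0.25 = ln(2.526) / 0.25 = 0.9268 / 0.25 = 3.707 km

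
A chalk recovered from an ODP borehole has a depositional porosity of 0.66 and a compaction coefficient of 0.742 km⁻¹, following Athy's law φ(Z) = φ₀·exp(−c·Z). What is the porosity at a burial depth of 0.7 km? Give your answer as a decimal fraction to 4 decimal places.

φ = φ₀·exp(−c·Z) = 0.66 × exp(−0.742 × 0.7) = 0.66 × exp(−0.5194)
  = 0.66 × 0.5949 = 0.3926

0.3926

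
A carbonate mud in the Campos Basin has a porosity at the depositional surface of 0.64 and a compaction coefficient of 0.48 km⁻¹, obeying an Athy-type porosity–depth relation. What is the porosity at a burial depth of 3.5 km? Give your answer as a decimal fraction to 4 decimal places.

0.1193

φ = φ₀·exp(−c·Z) = 0.64 × exp(−0.48 × 3.5) = 0.64 × exp(−1.68)
  = 0.64 × 0.1864 = 0.1193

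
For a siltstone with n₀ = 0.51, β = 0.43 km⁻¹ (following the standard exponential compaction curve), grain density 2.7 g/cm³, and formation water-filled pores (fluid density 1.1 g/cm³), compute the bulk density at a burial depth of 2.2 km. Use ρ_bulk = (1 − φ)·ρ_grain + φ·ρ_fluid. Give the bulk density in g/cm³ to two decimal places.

2.38 g/cm³

Porosity at depth: n = 0.51·exp(−0.43×2.2) = 0.51×0.3883 = 0.1980
Bulk density: ρ_b = (1−n)ρ_g + n·ρ_f = 0.8020×2.7 + 0.1980×1.1
       = 2.165 + 0.218 = 2.383 g/cm³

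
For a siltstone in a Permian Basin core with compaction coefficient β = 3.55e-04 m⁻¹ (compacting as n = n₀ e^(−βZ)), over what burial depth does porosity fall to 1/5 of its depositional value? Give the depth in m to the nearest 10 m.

4530 m

Working in km (1 km = 1000 m; β in km⁻¹ = β in m⁻¹ × 1000):
n/n₀ = 1/5 ⇒ exp(−β·Z) = 1/5 ⇒ Z = ln(5) / β
Z = 1.6094 / 0.355 = 4.534 km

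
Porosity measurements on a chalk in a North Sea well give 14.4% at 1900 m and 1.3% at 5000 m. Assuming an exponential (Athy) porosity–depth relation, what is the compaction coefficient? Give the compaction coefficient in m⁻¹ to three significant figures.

Working in km (1 km = 1000 m; β in km⁻¹ = β in m⁻¹ × 1000):
Athy: φ(d) = φ₀ e^(−βd) ⇒ φ₁/φ₂ = e^{β(d₂−d₁)} ⇒ β = ln(φ₁/φ₂)/(d₂−d₁)
β = ln(0.144/0.013) / (5 − 1.9) = ln(11.08) / 3.1 = 2.4049 / 3.1 = 0.7758 km⁻¹

0.000776 m⁻¹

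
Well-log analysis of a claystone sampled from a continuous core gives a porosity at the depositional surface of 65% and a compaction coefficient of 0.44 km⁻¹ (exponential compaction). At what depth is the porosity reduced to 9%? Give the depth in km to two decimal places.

Invert Athy's law: Z = ln(φ₀/φ) / c
Z = ln(0.65/0.09) / 0.44 = ln(7.222) / 0.44 = 1.9772 / 0.44 = 4.494 km

4.49 km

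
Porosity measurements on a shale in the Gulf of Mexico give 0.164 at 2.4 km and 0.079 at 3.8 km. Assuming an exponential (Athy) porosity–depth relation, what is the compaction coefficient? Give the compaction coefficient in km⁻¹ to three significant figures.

0.522 km⁻¹

Athy: phi(Z) = phi₀ e^(−kZ) ⇒ phi₁/phi₂ = e^{k(Z₂−Z₁)} ⇒ k = ln(phi₁/phi₂)/(Z₂−Z₁)
k = ln(0.164/0.079) / (3.8 − 2.4) = ln(2.076) / 1.4 = 0.7304 / 1.4 = 0.5217 km⁻¹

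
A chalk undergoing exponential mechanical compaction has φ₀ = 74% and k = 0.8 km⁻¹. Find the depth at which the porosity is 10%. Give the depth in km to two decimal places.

2.50 km

Invert Athy's law: d = ln(φ₀/φ) / k
d = ln(0.74/0.1) / 0.8 = ln(7.4) / 0.8 = 2.0015 / 0.8 = 2.502 km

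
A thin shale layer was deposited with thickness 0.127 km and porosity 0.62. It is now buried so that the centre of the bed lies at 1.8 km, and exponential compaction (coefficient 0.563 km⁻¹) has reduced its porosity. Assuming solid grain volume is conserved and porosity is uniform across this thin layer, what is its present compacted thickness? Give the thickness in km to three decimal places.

Porosity at 1.8 km: n = 0.62·exp(−0.563×1.8) = 0.2250
Solid-volume conservation: h(1−n) = h₀(1−n₀) ⇒ h = h₀·(1−n₀)/(1−n)
h = 0.127 × (1 − 0.62)/(1 − 0.2250) = 0.127 × 0.4904 = 0.0623 km

0.062 km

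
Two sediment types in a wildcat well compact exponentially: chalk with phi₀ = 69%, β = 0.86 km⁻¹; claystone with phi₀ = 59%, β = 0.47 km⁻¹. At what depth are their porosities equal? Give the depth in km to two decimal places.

Set phi₀ₐ e^(−βₐd) = phi₀ᵦ e^(−βᵦd) ⇒ ln(phi₀ₐ/phi₀ᵦ) = (βₐ − βᵦ)·d
d = ln(0.69/0.59) / (0.86 − 0.47) = 0.1566 / 0.39 = 0.401 km

0.40 km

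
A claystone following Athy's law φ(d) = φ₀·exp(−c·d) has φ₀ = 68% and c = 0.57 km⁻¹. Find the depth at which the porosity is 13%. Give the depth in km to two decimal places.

Invert Athy's law: d = ln(φ₀/φ) / c
d = ln(0.68/0.13) / 0.57 = ln(5.231) / 0.57 = 1.6546 / 0.57 = 2.903 km

2.90 km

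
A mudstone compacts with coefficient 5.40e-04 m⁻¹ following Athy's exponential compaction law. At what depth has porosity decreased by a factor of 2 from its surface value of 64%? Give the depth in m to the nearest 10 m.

Working in km (1 km = 1000 m; k in km⁻¹ = k in m⁻¹ × 1000):
φ/φ₀ = 1/2 ⇒ exp(−k·z) = 1/2 ⇒ z = ln(2) / k
z = 0.6931 / 0.54 = 1.284 km

1280 m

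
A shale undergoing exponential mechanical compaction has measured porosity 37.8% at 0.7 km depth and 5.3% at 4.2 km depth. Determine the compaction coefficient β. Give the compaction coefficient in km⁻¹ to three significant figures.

0.561 km⁻¹

Athy: phi(z) = phi₀ e^(−βz) ⇒ phi₁/phi₂ = e^{β(z₂−z₁)} ⇒ β = ln(phi₁/phi₂)/(z₂−z₁)
β = ln(0.378/0.053) / (4.2 − 0.7) = ln(7.132) / 3.5 = 1.9646 / 3.5 = 0.5613 km⁻¹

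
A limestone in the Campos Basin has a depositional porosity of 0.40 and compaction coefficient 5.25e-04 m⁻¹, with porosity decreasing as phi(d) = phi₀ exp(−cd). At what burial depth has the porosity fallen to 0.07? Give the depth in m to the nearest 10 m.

Working in km (1 km = 1000 m; c in km⁻¹ = c in m⁻¹ × 1000):
Invert Athy's law: d = ln(phi₀/phi) / c
d = ln(0.4/0.07) / 0.525 = ln(5.714) / 0.525 = 1.7430 / 0.525 = 3.320 km

3320 m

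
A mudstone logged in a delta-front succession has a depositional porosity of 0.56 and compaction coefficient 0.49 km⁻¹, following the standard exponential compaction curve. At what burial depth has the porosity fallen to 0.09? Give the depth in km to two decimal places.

Invert Athy's law: d = ln(n₀/n) / k
d = ln(0.56/0.09) / 0.49 = ln(6.222) / 0.49 = 1.8281 / 0.49 = 3.731 km

3.73 km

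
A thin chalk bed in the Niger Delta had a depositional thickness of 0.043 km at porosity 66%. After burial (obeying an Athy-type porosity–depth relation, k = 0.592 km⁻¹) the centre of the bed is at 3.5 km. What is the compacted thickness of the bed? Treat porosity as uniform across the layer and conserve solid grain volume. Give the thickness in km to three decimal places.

0.016 km

Porosity at 3.5 km: phi = 0.66·exp(−0.592×3.5) = 0.0831
Solid-volume conservation: h(1−phi) = h₀(1−phi₀) ⇒ h = h₀·(1−phi₀)/(1−phi)
h = 0.043 × (1 − 0.66)/(1 − 0.0831) = 0.043 × 0.3708 = 0.0159 km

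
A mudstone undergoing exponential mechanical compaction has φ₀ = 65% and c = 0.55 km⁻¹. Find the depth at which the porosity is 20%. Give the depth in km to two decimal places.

2.14 km

Invert Athy's law: z = ln(φ₀/φ) / c
z = ln(0.65/0.2) / 0.55 = ln(3.25) / 0.55 = 1.1787 / 0.55 = 2.143 km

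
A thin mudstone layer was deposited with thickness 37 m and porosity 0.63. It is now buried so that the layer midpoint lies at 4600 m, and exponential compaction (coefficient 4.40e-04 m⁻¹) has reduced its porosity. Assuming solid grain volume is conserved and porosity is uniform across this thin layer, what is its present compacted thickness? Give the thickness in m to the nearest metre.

Working in km (1 km = 1000 m; c in km⁻¹ = c in m⁻¹ × 1000):
Porosity at 4.6 km: phi = 0.63·exp(−0.44×4.6) = 0.0832
Solid-volume conservation: h(1−phi) = h₀(1−phi₀) ⇒ h = h₀·(1−phi₀)/(1−phi)
h = 0.037 × (1 − 0.63)/(1 − 0.0832) = 0.037 × 0.4036 = 0.0149 km

15 m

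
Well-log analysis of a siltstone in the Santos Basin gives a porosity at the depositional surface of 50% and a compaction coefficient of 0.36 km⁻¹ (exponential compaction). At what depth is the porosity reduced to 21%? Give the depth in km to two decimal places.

Invert Athy's law: Z = ln(n₀/n) / k
Z = ln(0.5/0.21) / 0.36 = ln(2.381) / 0.36 = 0.8675 / 0.36 = 2.410 km

2.41 km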